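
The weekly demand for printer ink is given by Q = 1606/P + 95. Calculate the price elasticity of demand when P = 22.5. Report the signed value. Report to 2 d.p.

-0.43

At P = 22.5, Q = 166.378.
dQ/dP = −1606/P² = -3.172.
ε = (dQ/dP)(P/Q) = (-3.172)(22.5/166.378).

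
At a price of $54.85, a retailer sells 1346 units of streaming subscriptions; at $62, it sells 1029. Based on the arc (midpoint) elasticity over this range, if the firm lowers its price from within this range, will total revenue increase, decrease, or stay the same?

Arc ε = (-317/7.15)(58.42/1187.5) ≈ -2.181.
|ε| = 2.18 > 1, so demand is elastic. A price cut therefore raises total revenue.

increase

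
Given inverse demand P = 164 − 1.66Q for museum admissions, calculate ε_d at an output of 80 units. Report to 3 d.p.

At Q = 80, P = 164 − 1.66(80) = 31.20.
dP/dQ = −1.66, so dQ/dP = 1/(−1.66) = -0.602.
ε = (dQ/dP)(P/Q) = (-0.602)(31.20/80).

-0.235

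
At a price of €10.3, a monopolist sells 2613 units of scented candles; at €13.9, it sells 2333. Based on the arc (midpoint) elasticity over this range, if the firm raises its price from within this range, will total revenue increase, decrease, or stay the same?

Arc ε = (-280/3.6)(12.10/2473.0) ≈ -0.381.
|ε| = 0.38 < 1, so demand is inelastic. A price rise therefore raises total revenue.

increase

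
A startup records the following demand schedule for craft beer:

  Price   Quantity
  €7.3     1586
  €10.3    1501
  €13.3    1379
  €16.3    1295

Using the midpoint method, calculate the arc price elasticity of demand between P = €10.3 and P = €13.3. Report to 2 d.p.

At P = 10.3, Q = 1501; at P = 13.3, Q = 1379.
ΔQ = -122, ΔP = 3.0. Midpoints: P̄ = 11.80, Q̄ = 1440.0.
ε = (ΔQ/ΔP)(P̄/Q̄) = (-122/3.0)(11.80/1440.0).

-0.33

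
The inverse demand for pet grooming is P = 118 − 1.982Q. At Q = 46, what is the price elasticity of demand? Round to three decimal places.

-0.294

At Q = 46, P = 118 − 1.982(46) = 26.83.
dP/dQ = −1.982, so dQ/dP = 1/(−1.982) = -0.505.
ε = (dQ/dP)(P/Q) = (-0.505)(26.83/46).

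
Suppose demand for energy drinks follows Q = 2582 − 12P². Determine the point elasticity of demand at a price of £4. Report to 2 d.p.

At P = 4, Q = 2390.
dQ/dP = −24P = -96.
ε = (dQ/dP)(P/Q) = (-96)(4/2390).
|ε| < 1, so demand is inelastic at this price.

-0.16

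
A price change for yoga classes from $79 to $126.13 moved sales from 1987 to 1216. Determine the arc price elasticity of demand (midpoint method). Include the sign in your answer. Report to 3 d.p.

ΔQ = 1216 − 1987 = -771; ΔP = 126.13 − 79 = 47.13.
Midpoints: P̄ = 102.56, Q̄ = 1601.5.
ε = (ΔQ/ΔP)(P̄/Q̄) = (-771/47.13)(102.56/1601.5).

-1.048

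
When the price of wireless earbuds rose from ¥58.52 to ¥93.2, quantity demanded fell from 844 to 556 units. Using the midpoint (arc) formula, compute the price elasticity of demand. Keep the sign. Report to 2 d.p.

-0.90

ΔQ = 556 − 844 = -288; ΔP = 93.2 − 58.52 = 34.68.
Midpoints: P̄ = 75.86, Q̄ = 700.0.
ε = (ΔQ/ΔP)(P̄/Q̄) = (-288/34.68)(75.86/700.0).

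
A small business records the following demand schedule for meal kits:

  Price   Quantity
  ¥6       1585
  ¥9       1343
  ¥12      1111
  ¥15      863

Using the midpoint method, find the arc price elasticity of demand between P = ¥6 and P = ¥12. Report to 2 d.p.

At P = 6, Q = 1585; at P = 12, Q = 1111.
ΔQ = -474, ΔP = 6. Midpoints: P̄ = 9.00, Q̄ = 1348.0.
ε = (ΔQ/ΔP)(P̄/Q̄) = (-474/6)(9.00/1348.0).

-0.53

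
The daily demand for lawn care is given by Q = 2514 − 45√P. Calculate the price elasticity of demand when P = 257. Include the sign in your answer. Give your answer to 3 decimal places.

-0.201

At P = 257, Q = 1792.595.
dQ/dP = −45/(2√P) = -1.404.
ε = (dQ/dP)(P/Q) = (-1.404)(257/1792.595).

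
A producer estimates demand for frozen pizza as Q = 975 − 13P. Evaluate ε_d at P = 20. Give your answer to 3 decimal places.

At P = 20, Q = 715.
dQ/dP = −13.
ε = (dQ/dP)(P/Q) = (-13)(20/715).

-0.364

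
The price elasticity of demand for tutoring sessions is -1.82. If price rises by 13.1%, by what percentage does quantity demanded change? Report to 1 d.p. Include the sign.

%ΔQ ≈ ε × %ΔP = (-1.82)(13.1%) = -23.84%.

-23.8%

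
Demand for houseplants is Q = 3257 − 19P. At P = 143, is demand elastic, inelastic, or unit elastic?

elastic

Q = 540, dQ/dP = -19.
ε = (dQ/dP)(P/Q) ≈ -5.031.
|ε| = 5.03 > 1.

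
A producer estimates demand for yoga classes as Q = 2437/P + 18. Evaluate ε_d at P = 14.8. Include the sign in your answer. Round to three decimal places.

-0.901

At P = 14.8, Q = 182.662.
dQ/dP = −2437/P² = -11.126.
ε = (dQ/dP)(P/Q) = (-11.126)(14.8/182.662).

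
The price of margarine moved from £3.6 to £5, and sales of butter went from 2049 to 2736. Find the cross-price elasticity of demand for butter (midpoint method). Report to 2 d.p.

ΔQ_x = 2736 − 2049 = 687; ΔP_y = 5 − 3.6 = 1.4.
Midpoints: P̄_y = 4.30, Q̄_x = 2392.5.
ε_xy = (ΔQ_x/ΔP_y)(P̄_y/Q̄_x) = (687/1.4)(4.30/2392.5).
ε_xy > 0, so the goods are substitutes.

0.88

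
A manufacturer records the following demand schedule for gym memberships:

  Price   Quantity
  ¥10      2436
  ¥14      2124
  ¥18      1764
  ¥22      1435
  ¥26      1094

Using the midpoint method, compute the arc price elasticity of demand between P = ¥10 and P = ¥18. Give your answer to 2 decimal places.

At P = 10, Q = 2436; at P = 18, Q = 1764.
ΔQ = -672, ΔP = 8. Midpoints: P̄ = 14.00, Q̄ = 2100.0.
ε = (ΔQ/ΔP)(P̄/Q̄) = (-672/8)(14.00/2100.0).

-0.56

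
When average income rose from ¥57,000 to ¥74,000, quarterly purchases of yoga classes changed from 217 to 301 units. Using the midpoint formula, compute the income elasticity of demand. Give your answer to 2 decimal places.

ΔQ = 84, ΔI = 17000. Midpoints: Ī = 65,500, Q̄ = 259.0.
ε_I = (ΔQ/ΔI)(Ī/Q̄) = (84/17000)(65500/259.0).
ε_I > 0, so the good is normal.

1.25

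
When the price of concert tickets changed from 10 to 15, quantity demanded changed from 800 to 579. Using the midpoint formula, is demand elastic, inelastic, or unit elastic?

Arc ε ≈ -0.801.
|ε| = 0.80 < 1.

inelastic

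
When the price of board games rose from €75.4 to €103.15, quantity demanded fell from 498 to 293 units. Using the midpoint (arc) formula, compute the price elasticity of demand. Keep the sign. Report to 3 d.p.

ΔQ = 293 − 498 = -205; ΔP = 103.15 − 75.4 = 27.75.
Midpoints: P̄ = 89.28, Q̄ = 395.5.
ε = (ΔQ/ΔP)(P̄/Q̄) = (-205/27.75)(89.28/395.5).

-1.668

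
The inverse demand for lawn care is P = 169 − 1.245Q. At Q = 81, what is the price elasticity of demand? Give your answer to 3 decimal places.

-0.676

At Q = 81, P = 169 − 1.245(81) = 68.15.
dP/dQ = −1.245, so dQ/dP = 1/(−1.245) = -0.803.
ε = (dQ/dP)(P/Q) = (-0.803)(68.15/81).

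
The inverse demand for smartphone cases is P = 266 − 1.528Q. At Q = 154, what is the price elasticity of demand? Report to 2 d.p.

At Q = 154, P = 266 − 1.528(154) = 30.69.
dP/dQ = −1.528, so dQ/dP = 1/(−1.528) = -0.654.
ε = (dQ/dP)(P/Q) = (-0.654)(30.69/154).

-0.13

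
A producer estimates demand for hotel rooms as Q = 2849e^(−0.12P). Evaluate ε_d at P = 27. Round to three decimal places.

At P = 27, Q = 111.578.
dQ/dP = −0.12·2849e^(−0.12P) = −0.12Q = -13.389.
ε = (dQ/dP)(P/Q) = (-13.389)(27/111.578).
|ε| > 1, so demand is elastic at this price.

-3.240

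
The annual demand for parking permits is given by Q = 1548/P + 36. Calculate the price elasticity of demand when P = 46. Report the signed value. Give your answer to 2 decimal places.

-0.48

At P = 46, Q = 69.652.
dQ/dP = −1548/P² = -0.732.
ε = (dQ/dP)(P/Q) = (-0.732)(46/69.652).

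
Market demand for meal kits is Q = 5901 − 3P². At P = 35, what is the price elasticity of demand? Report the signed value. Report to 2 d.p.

-3.30

At P = 35, Q = 2226.
dQ/dP = −6P = -210.
ε = (dQ/dP)(P/Q) = (-210)(35/2226).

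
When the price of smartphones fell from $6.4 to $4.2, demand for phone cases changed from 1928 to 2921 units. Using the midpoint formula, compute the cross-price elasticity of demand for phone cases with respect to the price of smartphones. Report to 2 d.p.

ΔQ_x = 2921 − 1928 = 993; ΔP_y = 4.2 − 6.4 = -2.2.
Midpoints: P̄_y = 5.30, Q̄_x = 2424.5.
ε_xy = (ΔQ_x/ΔP_y)(P̄_y/Q̄_x) = (993/-2.2)(5.30/2424.5).

-0.99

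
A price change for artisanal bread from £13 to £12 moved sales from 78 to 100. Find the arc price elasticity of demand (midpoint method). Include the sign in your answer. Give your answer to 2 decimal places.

-3.09

ΔQ = 100 − 78 = 22; ΔP = 12 − 13 = -1.
Midpoints: P̄ = 12.50, Q̄ = 89.0.
ε = (ΔQ/ΔP)(P̄/Q̄) = (22/-1)(12.50/89.0).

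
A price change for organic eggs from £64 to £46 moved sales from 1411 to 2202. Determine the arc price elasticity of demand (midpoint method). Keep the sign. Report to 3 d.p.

ΔQ = 2202 − 1411 = 791; ΔP = 46 − 64 = -18.
Midpoints: P̄ = 55.00, Q̄ = 1806.5.
ε = (ΔQ/ΔP)(P̄/Q̄) = (791/-18)(55.00/1806.5).

-1.338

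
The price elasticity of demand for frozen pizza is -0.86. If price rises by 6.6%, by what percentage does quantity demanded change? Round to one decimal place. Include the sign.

-5.7%

%ΔQ ≈ ε × %ΔP = (-0.86)(6.6%) = -5.68%.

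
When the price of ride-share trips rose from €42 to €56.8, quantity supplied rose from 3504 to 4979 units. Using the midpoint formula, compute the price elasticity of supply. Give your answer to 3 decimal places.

ΔQ = 4979 − 3504 = 1475; ΔP = 56.8 − 42 = 14.8.
Midpoints: P̄ = 49.40, Q̄ = 4241.5.
ε_s = (ΔQ/ΔP)(P̄/Q̄) = (1475/14.8)(49.40/4241.5).

1.161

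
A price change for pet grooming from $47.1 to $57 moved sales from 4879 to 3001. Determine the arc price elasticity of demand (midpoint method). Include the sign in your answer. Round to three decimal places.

ΔQ = 3001 − 4879 = -1878; ΔP = 57 − 47.1 = 9.9.
Midpoints: P̄ = 52.05, Q̄ = 3940.0.
ε = (ΔQ/ΔP)(P̄/Q̄) = (-1878/9.9)(52.05/3940.0).

-2.506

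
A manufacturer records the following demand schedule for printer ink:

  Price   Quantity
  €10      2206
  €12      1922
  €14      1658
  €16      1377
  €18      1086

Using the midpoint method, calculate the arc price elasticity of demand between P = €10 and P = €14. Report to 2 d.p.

At P = 10, Q = 2206; at P = 14, Q = 1658.
ΔQ = -548, ΔP = 4. Midpoints: P̄ = 12.00, Q̄ = 1932.0.
ε = (ΔQ/ΔP)(P̄/Q̄) = (-548/4)(12.00/1932.0).

-0.85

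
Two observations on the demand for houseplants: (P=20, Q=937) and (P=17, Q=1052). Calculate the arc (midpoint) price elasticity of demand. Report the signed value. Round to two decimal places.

ΔQ = 1052 − 937 = 115; ΔP = 17 − 20 = -3.
Midpoints: P̄ = 18.50, Q̄ = 994.5.
ε = (ΔQ/ΔP)(P̄/Q̄) = (115/-3)(18.50/994.5).

-0.71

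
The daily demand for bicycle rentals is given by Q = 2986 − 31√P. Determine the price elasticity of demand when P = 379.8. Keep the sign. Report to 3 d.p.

-0.127

At P = 379.8, Q = 2381.858.
dQ/dP = −31/(2√P) = -0.795.
ε = (dQ/dP)(P/Q) = (-0.795)(379.8/2381.858).
|ε| < 1, so demand is inelastic at this price.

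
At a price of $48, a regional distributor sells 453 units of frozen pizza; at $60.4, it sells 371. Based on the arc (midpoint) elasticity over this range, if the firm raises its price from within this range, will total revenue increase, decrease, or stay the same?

increase

Arc ε = (-82/12.4)(54.20/412.0) ≈ -0.870.
|ε| = 0.87 < 1, so demand is inelastic. A price rise therefore raises total revenue.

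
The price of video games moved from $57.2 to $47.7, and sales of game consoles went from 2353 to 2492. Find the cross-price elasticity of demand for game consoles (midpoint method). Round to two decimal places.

-0.32

ΔQ_x = 2492 − 2353 = 139; ΔP_y = 47.7 − 57.2 = -9.5.
Midpoints: P̄_y = 52.45, Q̄_x = 2422.5.
ε_xy = (ΔQ_x/ΔP_y)(P̄_y/Q̄_x) = (139/-9.5)(52.45/2422.5).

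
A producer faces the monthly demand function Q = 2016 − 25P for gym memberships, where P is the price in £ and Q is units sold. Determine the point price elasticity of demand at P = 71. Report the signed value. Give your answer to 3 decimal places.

At P = 71, Q = 241.
dQ/dP = −25.
ε = (dQ/dP)(P/Q) = (-25)(71/241).

-7.365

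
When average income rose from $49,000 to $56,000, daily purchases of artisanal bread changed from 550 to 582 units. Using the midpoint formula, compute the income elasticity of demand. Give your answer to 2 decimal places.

ΔQ = 32, ΔI = 7000. Midpoints: Ī = 52,500, Q̄ = 566.0.
ε_I = (ΔQ/ΔI)(Ī/Q̄) = (32/7000)(52500/566.0).
ε_I > 0, so the good is normal.

0.42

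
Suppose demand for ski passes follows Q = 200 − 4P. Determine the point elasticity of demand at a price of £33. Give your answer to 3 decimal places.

-1.941

At P = 33, Q = 68.
dQ/dP = −4.
ε = (dQ/dP)(P/Q) = (-4)(33/68).
|ε| > 1, so demand is elastic at this price.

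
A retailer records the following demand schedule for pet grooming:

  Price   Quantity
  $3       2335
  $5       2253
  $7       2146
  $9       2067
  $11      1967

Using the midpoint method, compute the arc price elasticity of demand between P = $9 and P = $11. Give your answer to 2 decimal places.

-0.25

At P = 9, Q = 2067; at P = 11, Q = 1967.
ΔQ = -100, ΔP = 2. Midpoints: P̄ = 10.00, Q̄ = 2017.0.
ε = (ΔQ/ΔP)(P̄/Q̄) = (-100/2)(10.00/2017.0).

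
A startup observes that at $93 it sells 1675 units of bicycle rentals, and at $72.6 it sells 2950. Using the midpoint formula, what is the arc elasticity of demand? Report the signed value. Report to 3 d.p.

-2.238

ΔQ = 2950 − 1675 = 1275; ΔP = 72.6 − 93 = -20.4.
Midpoints: P̄ = 82.80, Q̄ = 2312.5.
ε = (ΔQ/ΔP)(P̄/Q̄) = (1275/-20.4)(82.80/2312.5).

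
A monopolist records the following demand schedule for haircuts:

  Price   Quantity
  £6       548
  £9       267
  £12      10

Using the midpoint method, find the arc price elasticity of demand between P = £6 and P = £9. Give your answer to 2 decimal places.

-1.72

At P = 6, Q = 548; at P = 9, Q = 267.
ΔQ = -281, ΔP = 3. Midpoints: P̄ = 7.50, Q̄ = 407.5.
ε = (ΔQ/ΔP)(P̄/Q̄) = (-281/3)(7.50/407.5).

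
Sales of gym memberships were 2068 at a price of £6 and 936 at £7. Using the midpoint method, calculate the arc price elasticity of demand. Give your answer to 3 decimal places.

ΔQ = 936 − 2068 = -1132; ΔP = 7 − 6 = 1.
Midpoints: P̄ = 6.50, Q̄ = 1502.0.
ε = (ΔQ/ΔP)(P̄/Q̄) = (-1132/1)(6.50/1502.0).

-4.899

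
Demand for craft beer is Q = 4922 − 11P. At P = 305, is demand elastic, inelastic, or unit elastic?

Q = 1567, dQ/dP = -11.
ε = (dQ/dP)(P/Q) ≈ -2.141.
|ε| = 2.14 > 1.

elastic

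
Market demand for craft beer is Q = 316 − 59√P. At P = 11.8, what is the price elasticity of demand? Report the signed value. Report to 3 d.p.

At P = 11.8, Q = 113.328.
dQ/dP = −59/(2√P) = -8.588.
ε = (dQ/dP)(P/Q) = (-8.588)(11.8/113.328).
|ε| < 1, so demand is inelastic at this price.

-0.894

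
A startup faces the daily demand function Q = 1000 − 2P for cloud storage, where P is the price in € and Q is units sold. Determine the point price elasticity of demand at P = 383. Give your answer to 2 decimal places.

-3.27

At P = 383, Q = 234.
dQ/dP = −2.
ε = (dQ/dP)(P/Q) = (-2)(383/234).
|ε| > 1, so demand is elastic at this price.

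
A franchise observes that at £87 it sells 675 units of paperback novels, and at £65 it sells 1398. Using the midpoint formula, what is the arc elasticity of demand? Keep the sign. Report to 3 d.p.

-2.410

ΔQ = 1398 − 675 = 723; ΔP = 65 − 87 = -22.
Midpoints: P̄ = 76.00, Q̄ = 1036.5.
ε = (ΔQ/ΔP)(P̄/Q̄) = (723/-22)(76.00/1036.5).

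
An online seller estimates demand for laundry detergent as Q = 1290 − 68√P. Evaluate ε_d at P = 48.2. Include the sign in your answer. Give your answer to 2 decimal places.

-0.29

At P = 48.2, Q = 817.902.
dQ/dP = −68/(2√P) = -4.897.
ε = (dQ/dP)(P/Q) = (-4.897)(48.2/817.902).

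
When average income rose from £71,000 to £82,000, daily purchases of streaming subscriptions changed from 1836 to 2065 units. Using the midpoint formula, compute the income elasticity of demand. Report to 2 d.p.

0.82

ΔQ = 229, ΔI = 11000. Midpoints: Ī = 76,500, Q̄ = 1950.5.
ε_I = (ΔQ/ΔI)(Ī/Q̄) = (229/11000)(76500/1950.5).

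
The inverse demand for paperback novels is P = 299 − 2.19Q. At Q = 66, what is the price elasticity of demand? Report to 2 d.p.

At Q = 66, P = 299 − 2.19(66) = 154.46.
dP/dQ = −2.19, so dQ/dP = 1/(−2.19) = -0.457.
ε = (dQ/dP)(P/Q) = (-0.457)(154.46/66).

-1.07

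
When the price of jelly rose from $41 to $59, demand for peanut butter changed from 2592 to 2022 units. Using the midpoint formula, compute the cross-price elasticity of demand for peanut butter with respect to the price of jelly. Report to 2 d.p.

ΔQ_x = 2022 − 2592 = -570; ΔP_y = 59 − 41 = 18.
Midpoints: P̄_y = 50.00, Q̄_x = 2307.0.
ε_xy = (ΔQ_x/ΔP_y)(P̄_y/Q̄_x) = (-570/18)(50.00/2307.0).

-0.69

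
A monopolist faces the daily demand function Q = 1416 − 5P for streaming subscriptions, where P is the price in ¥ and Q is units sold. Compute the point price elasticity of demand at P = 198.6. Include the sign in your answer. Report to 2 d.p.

At P = 198.6, Q = 423.
dQ/dP = −5.
ε = (dQ/dP)(P/Q) = (-5)(198.6/423).
|ε| > 1, so demand is elastic at this price.

-2.35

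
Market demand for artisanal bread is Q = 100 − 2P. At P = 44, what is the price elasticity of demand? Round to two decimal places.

At P = 44, Q = 12.
dQ/dP = −2.
ε = (dQ/dP)(P/Q) = (-2)(44/12).

-7.33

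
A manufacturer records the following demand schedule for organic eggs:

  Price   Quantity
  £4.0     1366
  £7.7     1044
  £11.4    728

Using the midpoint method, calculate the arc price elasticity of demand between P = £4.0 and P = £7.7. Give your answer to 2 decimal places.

-0.42

At P = 4.0, Q = 1366; at P = 7.7, Q = 1044.
ΔQ = -322, ΔP = 3.7. Midpoints: P̄ = 5.85, Q̄ = 1205.0.
ε = (ΔQ/ΔP)(P̄/Q̄) = (-322/3.7)(5.85/1205.0).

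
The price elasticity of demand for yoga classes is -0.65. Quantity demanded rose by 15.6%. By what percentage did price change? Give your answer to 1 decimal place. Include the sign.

%ΔP ≈ %ΔQ / ε = (15.6%)/(-0.65) = -24.00%.

-24.0%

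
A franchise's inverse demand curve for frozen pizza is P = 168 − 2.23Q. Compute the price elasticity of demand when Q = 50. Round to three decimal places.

-0.507

At Q = 50, P = 168 − 2.23(50) = 56.50.
dP/dQ = −2.23, so dQ/dP = 1/(−2.23) = -0.448.
ε = (dQ/dP)(P/Q) = (-0.448)(56.50/50).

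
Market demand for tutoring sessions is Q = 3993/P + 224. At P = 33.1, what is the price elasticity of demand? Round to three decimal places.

At P = 33.1, Q = 344.634.
dQ/dP = −3993/P² = -3.645.
ε = (dQ/dP)(P/Q) = (-3.645)(33.1/344.634).
|ε| < 1, so demand is inelastic at this price.

-0.350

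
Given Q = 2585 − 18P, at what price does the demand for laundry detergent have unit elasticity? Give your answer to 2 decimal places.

For linear demand Q = a − bP, ε = −bP/(a − bP). |ε| = 1 when bP = a − bP, i.e. P = a/(2b).
P = 2585/(2·18) = 2585/36 = 71.8056.

71.81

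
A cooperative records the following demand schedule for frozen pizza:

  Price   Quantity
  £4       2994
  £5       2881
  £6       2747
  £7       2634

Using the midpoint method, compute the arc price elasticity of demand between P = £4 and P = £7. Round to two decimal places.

-0.23

At P = 4, Q = 2994; at P = 7, Q = 2634.
ΔQ = -360, ΔP = 3. Midpoints: P̄ = 5.50, Q̄ = 2814.0.
ε = (ΔQ/ΔP)(P̄/Q̄) = (-360/3)(5.50/2814.0).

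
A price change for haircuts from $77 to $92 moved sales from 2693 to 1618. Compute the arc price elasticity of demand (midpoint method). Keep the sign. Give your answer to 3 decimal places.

-2.809

ΔQ = 1618 − 2693 = -1075; ΔP = 92 − 77 = 15.
Midpoints: P̄ = 84.50, Q̄ = 2155.5.
ε = (ΔQ/ΔP)(P̄/Q̄) = (-1075/15)(84.50/2155.5).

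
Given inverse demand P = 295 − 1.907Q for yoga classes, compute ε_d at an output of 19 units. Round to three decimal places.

At Q = 19, P = 295 − 1.907(19) = 258.77.
dP/dQ = −1.907, so dQ/dP = 1/(−1.907) = -0.524.
ε = (dQ/dP)(P/Q) = (-0.524)(258.77/19).

-7.142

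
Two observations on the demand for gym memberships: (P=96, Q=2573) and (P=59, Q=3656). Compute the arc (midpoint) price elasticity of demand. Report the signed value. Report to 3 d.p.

ΔQ = 3656 − 2573 = 1083; ΔP = 59 − 96 = -37.
Midpoints: P̄ = 77.50, Q̄ = 3114.5.
ε = (ΔQ/ΔP)(P̄/Q̄) = (1083/-37)(77.50/3114.5).

-0.728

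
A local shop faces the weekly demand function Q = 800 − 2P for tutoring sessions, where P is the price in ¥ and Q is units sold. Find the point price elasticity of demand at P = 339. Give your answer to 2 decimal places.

-5.56

At P = 339, Q = 122.
dQ/dP = −2.
ε = (dQ/dP)(P/Q) = (-2)(339/122).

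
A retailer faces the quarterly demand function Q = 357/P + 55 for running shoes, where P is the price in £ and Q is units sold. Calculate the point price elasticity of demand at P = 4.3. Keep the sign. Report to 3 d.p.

At P = 4.3, Q = 138.023.
dQ/dP = −357/P² = -19.308.
ε = (dQ/dP)(P/Q) = (-19.308)(4.3/138.023).

-0.602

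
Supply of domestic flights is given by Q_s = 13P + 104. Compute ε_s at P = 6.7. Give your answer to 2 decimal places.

At P = 6.7, Q_s = 191.10.
dQ_s/dP = 13.
ε_s = (dQ_s/dP)(P/Q_s) = (13)(6.7/191.10).

0.46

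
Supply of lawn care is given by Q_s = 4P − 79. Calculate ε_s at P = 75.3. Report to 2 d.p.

1.36

At P = 75.3, Q_s = 222.20.
dQ_s/dP = 4.
ε_s = (dQ_s/dP)(P/Q_s) = (4)(75.3/222.20).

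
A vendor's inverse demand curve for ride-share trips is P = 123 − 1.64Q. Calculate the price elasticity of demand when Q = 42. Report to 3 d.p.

-0.786

At Q = 42, P = 123 − 1.64(42) = 54.12.
dP/dQ = −1.64, so dQ/dP = 1/(−1.64) = -0.610.
ε = (dQ/dP)(P/Q) = (-0.610)(54.12/42).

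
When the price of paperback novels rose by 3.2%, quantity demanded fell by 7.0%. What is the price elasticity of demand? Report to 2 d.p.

ε = %ΔQ / %ΔP = (-7.0)/(3.2) = -2.188.

-2.19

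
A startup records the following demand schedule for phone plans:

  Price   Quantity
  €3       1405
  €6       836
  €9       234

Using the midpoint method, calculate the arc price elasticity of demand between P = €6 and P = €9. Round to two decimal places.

-2.81

At P = 6, Q = 836; at P = 9, Q = 234.
ΔQ = -602, ΔP = 3. Midpoints: P̄ = 7.50, Q̄ = 535.0.
ε = (ΔQ/ΔP)(P̄/Q̄) = (-602/3)(7.50/535.0).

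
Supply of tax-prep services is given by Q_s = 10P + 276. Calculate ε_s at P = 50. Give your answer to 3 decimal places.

0.644

At P = 50, Q_s = 776.
dQ_s/dP = 10.
ε_s = (dQ_s/dP)(P/Q_s) = (10)(50/776).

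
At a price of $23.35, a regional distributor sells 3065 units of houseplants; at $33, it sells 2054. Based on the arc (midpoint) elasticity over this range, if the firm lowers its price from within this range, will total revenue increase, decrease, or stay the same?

increase

Arc ε = (-1011/9.65)(28.18/2559.5) ≈ -1.153.
|ε| = 1.15 > 1, so demand is elastic. A price cut therefore raises total revenue.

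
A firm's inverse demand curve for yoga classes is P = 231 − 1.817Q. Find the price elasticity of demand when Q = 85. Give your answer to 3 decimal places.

-0.496

At Q = 85, P = 231 − 1.817(85) = 76.56.
dP/dQ = −1.817, so dQ/dP = 1/(−1.817) = -0.550.
ε = (dQ/dP)(P/Q) = (-0.550)(76.56/85).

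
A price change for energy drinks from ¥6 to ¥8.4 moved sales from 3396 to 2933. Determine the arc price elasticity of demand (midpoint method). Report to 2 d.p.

ΔQ = 2933 − 3396 = -463; ΔP = 8.4 − 6 = 2.4.
Midpoints: P̄ = 7.20, Q̄ = 3164.5.
ε = (ΔQ/ΔP)(P̄/Q̄) = (-463/2.4)(7.20/3164.5).

-0.44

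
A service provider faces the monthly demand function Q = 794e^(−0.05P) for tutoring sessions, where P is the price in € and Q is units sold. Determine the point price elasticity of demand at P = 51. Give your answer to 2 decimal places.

At P = 51, Q = 61.997.
dQ/dP = −0.05·794e^(−0.05P) = −0.05Q = -3.100.
ε = (dQ/dP)(P/Q) = (-3.100)(51/61.997).
|ε| > 1, so demand is elastic at this price.

-2.55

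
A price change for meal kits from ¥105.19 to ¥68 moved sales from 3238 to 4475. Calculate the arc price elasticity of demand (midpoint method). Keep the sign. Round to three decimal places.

ΔQ = 4475 − 3238 = 1237; ΔP = 68 − 105.19 = -37.19.
Midpoints: P̄ = 86.59, Q̄ = 3856.5.
ε = (ΔQ/ΔP)(P̄/Q̄) = (1237/-37.19)(86.59/3856.5).

-0.747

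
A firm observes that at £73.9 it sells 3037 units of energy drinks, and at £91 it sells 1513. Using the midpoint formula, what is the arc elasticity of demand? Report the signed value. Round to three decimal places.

ΔQ = 1513 − 3037 = -1524; ΔP = 91 − 73.9 = 17.1.
Midpoints: P̄ = 82.45, Q̄ = 2275.0.
ε = (ΔQ/ΔP)(P̄/Q̄) = (-1524/17.1)(82.45/2275.0).

-3.230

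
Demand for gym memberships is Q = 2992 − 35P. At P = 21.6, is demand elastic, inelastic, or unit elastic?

Q = 2236, dQ/dP = -35.
ε = (dQ/dP)(P/Q) ≈ -0.338.
|ε| = 0.34 < 1.

inelastic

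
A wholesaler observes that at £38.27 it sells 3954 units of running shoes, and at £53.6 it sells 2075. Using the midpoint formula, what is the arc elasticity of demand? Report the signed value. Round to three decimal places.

-1.868

ΔQ = 2075 − 3954 = -1879; ΔP = 53.6 − 38.27 = 15.33.
Midpoints: P̄ = 45.94, Q̄ = 3014.5.
ε = (ΔQ/ΔP)(P̄/Q̄) = (-1879/15.33)(45.94/3014.5).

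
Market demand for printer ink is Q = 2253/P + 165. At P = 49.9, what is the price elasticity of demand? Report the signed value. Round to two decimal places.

At P = 49.9, Q = 210.150.
dQ/dP = −2253/P² = -0.905.
ε = (dQ/dP)(P/Q) = (-0.905)(49.9/210.150).

-0.21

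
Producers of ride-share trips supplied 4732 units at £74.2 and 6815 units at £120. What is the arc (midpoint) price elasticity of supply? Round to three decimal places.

0.765

ΔQ = 6815 − 4732 = 2083; ΔP = 120 − 74.2 = 45.8.
Midpoints: P̄ = 97.10, Q̄ = 5773.5.
ε_s = (ΔQ/ΔP)(P̄/Q̄) = (2083/45.8)(97.10/5773.5).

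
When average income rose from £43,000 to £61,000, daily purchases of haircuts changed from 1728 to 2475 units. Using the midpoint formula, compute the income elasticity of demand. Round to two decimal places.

1.03

ΔQ = 747, ΔI = 18000. Midpoints: Ī = 52,000, Q̄ = 2101.5.
ε_I = (ΔQ/ΔI)(Ī/Q̄) = (747/18000)(52000/2101.5).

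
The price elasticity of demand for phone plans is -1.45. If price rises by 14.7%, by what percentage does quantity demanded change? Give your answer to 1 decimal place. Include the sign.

-21.3%

%ΔQ ≈ ε × %ΔP = (-1.45)(14.7%) = -21.31%.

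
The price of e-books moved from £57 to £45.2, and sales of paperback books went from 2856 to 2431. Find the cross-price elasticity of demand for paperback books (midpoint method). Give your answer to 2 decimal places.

ΔQ_x = 2431 − 2856 = -425; ΔP_y = 45.2 − 57 = -11.8.
Midpoints: P̄_y = 51.10, Q̄_x = 2643.5.
ε_xy = (ΔQ_x/ΔP_y)(P̄_y/Q̄_x) = (-425/-11.8)(51.10/2643.5).

0.70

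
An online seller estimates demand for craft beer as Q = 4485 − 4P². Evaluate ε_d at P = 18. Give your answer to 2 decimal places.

-0.81

At P = 18, Q = 3189.
dQ/dP = −8P = -144.
ε = (dQ/dP)(P/Q) = (-144)(18/3189).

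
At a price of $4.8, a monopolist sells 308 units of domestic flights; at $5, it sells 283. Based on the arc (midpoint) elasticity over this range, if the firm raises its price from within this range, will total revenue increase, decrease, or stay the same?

Arc ε = (-25/0.2)(4.90/295.5) ≈ -2.073.
|ε| = 2.07 > 1, so demand is elastic. A price rise therefore reduces total revenue.

decrease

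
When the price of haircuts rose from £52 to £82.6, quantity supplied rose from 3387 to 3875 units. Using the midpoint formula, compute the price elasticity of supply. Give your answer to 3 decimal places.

ΔQ = 3875 − 3387 = 488; ΔP = 82.6 − 52 = 30.6.
Midpoints: P̄ = 67.30, Q̄ = 3631.0.
ε_s = (ΔQ/ΔP)(P̄/Q̄) = (488/30.6)(67.30/3631.0).

0.296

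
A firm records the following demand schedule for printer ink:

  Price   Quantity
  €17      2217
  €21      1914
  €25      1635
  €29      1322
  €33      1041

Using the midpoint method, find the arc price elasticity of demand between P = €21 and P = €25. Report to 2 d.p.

At P = 21, Q = 1914; at P = 25, Q = 1635.
ΔQ = -279, ΔP = 4. Midpoints: P̄ = 23.00, Q̄ = 1774.5.
ε = (ΔQ/ΔP)(P̄/Q̄) = (-279/4)(23.00/1774.5).

-0.90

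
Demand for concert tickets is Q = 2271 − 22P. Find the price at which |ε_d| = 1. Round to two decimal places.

For linear demand Q = a − bP, ε = −bP/(a − bP). |ε| = 1 when bP = a − bP, i.e. P = a/(2b).
P = 2271/(2·22) = 2271/44 = 51.6136.

51.61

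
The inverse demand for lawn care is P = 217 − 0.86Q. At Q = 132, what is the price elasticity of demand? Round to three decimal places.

-0.912

At Q = 132, P = 217 − 0.86(132) = 103.48.
dP/dQ = −0.86, so dQ/dP = 1/(−0.86) = -1.163.
ε = (dQ/dP)(P/Q) = (-1.163)(103.48/132).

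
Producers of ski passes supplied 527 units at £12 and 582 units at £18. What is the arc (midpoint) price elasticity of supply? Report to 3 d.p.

ΔQ = 582 − 527 = 55; ΔP = 18 − 12 = 6.
Midpoints: P̄ = 15.00, Q̄ = 554.5.
ε_s = (ΔQ/ΔP)(P̄/Q̄) = (55/6)(15.00/554.5).

0.248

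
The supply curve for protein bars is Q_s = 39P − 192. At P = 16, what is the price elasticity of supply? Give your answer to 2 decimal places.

At P = 16, Q_s = 432.
dQ_s/dP = 39.
ε_s = (dQ_s/dP)(P/Q_s) = (39)(16/432).

1.44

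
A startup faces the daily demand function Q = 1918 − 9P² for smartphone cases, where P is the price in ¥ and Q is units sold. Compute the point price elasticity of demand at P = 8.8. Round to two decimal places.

-1.14

At P = 8.8, Q = 1221.040.
dQ/dP = −18P = -158.400.
ε = (dQ/dP)(P/Q) = (-158.400)(8.8/1221.040).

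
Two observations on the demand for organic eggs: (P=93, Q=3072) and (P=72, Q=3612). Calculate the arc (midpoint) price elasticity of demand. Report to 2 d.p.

-0.63

ΔQ = 3612 − 3072 = 540; ΔP = 72 − 93 = -21.
Midpoints: P̄ = 82.50, Q̄ = 3342.0.
ε = (ΔQ/ΔP)(P̄/Q̄) = (540/-21)(82.50/3342.0).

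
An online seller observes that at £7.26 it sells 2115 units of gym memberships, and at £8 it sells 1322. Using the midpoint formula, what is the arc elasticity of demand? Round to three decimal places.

ΔQ = 1322 − 2115 = -793; ΔP = 8 − 7.26 = 0.74.
Midpoints: P̄ = 7.63, Q̄ = 1718.5.
ε = (ΔQ/ΔP)(P̄/Q̄) = (-793/0.74)(7.63/1718.5).

-4.758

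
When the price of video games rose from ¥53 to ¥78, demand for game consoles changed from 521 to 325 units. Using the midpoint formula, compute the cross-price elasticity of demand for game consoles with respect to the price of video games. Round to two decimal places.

ΔQ_x = 325 − 521 = -196; ΔP_y = 78 − 53 = 25.
Midpoints: P̄_y = 65.50, Q̄_x = 423.0.
ε_xy = (ΔQ_x/ΔP_y)(P̄_y/Q̄_x) = (-196/25)(65.50/423.0).

-1.21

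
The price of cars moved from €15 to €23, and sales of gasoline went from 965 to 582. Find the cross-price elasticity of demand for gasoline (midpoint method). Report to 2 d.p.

-1.18

ΔQ_x = 582 − 965 = -383; ΔP_y = 23 − 15 = 8.
Midpoints: P̄_y = 19.00, Q̄_x = 773.5.
ε_xy = (ΔQ_x/ΔP_y)(P̄_y/Q̄_x) = (-383/8)(19.00/773.5).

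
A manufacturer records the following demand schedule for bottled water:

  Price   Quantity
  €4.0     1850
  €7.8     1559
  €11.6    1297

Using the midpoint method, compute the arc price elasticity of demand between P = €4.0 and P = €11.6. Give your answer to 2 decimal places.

-0.36

At P = 4.0, Q = 1850; at P = 11.6, Q = 1297.
ΔQ = -553, ΔP = 7.6. Midpoints: P̄ = 7.80, Q̄ = 1573.5.
ε = (ΔQ/ΔP)(P̄/Q̄) = (-553/7.6)(7.80/1573.5).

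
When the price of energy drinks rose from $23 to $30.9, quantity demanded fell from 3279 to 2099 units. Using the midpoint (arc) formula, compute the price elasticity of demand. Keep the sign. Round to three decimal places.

ΔQ = 2099 − 3279 = -1180; ΔP = 30.9 − 23 = 7.9.
Midpoints: P̄ = 26.95, Q̄ = 2689.0.
ε = (ΔQ/ΔP)(P̄/Q̄) = (-1180/7.9)(26.95/2689.0).

-1.497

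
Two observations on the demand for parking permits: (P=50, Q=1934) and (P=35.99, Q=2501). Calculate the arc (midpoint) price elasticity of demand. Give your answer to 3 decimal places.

-0.785

ΔQ = 2501 − 1934 = 567; ΔP = 35.99 − 50 = -14.01.
Midpoints: P̄ = 43.00, Q̄ = 2217.5.
ε = (ΔQ/ΔP)(P̄/Q̄) = (567/-14.01)(43.00/2217.5).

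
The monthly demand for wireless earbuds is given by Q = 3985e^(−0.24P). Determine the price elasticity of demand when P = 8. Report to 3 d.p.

At P = 8, Q = 584.229.
dQ/dP = −0.24·3985e^(−0.24P) = −0.24Q = -140.215.
ε = (dQ/dP)(P/Q) = (-140.215)(8/584.229).
|ε| > 1, so demand is elastic at this price.

-1.920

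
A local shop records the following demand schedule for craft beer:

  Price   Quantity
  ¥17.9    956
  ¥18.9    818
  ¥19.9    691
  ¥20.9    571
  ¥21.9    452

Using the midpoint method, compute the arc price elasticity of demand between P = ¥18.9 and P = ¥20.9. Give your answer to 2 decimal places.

At P = 18.9, Q = 818; at P = 20.9, Q = 571.
ΔQ = -247, ΔP = 2.0. Midpoints: P̄ = 19.90, Q̄ = 694.5.
ε = (ΔQ/ΔP)(P̄/Q̄) = (-247/2.0)(19.90/694.5).

-3.54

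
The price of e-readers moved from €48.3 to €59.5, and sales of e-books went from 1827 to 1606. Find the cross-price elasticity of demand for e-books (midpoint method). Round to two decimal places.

-0.62

ΔQ_x = 1606 − 1827 = -221; ΔP_y = 59.5 − 48.3 = 11.2.
Midpoints: P̄_y = 53.90, Q̄_x = 1716.5.
ε_xy = (ΔQ_x/ΔP_y)(P̄_y/Q̄_x) = (-221/11.2)(53.90/1716.5).
ε_xy < 0, so the goods are complements.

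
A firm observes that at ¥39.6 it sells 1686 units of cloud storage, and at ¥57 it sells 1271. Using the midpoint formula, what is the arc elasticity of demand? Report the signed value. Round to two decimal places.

-0.78

ΔQ = 1271 − 1686 = -415; ΔP = 57 − 39.6 = 17.4.
Midpoints: P̄ = 48.30, Q̄ = 1478.5.
ε = (ΔQ/ΔP)(P̄/Q̄) = (-415/17.4)(48.30/1478.5).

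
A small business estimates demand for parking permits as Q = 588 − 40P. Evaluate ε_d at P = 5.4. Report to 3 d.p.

At P = 5.4, Q = 372.
dQ/dP = −40.
ε = (dQ/dP)(P/Q) = (-40)(5.4/372).

-0.581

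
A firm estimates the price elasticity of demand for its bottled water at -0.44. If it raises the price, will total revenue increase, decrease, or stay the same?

increase

|ε| = 0.44 < 1, so demand is inelastic. A price rise therefore raises total revenue.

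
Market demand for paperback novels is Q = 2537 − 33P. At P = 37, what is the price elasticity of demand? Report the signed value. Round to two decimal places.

-0.93

At P = 37, Q = 1316.
dQ/dP = −33.
ε = (dQ/dP)(P/Q) = (-33)(37/1316).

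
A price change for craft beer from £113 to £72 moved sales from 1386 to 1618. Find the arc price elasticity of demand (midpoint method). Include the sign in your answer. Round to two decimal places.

ΔQ = 1618 − 1386 = 232; ΔP = 72 − 113 = -41.
Midpoints: P̄ = 92.50, Q̄ = 1502.0.
ε = (ΔQ/ΔP)(P̄/Q̄) = (232/-41)(92.50/1502.0).

-0.35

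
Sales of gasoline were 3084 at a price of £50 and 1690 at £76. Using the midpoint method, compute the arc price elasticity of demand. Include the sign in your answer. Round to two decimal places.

ΔQ = 1690 − 3084 = -1394; ΔP = 76 − 50 = 26.
Midpoints: P̄ = 63.00, Q̄ = 2387.0.
ε = (ΔQ/ΔP)(P̄/Q̄) = (-1394/26)(63.00/2387.0).

-1.42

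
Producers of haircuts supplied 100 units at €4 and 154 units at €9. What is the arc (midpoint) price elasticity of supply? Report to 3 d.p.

0.553

ΔQ = 154 − 100 = 54; ΔP = 9 − 4 = 5.
Midpoints: P̄ = 6.50, Q̄ = 127.0.
ε_s = (ΔQ/ΔP)(P̄/Q̄) = (54/5)(6.50/127.0).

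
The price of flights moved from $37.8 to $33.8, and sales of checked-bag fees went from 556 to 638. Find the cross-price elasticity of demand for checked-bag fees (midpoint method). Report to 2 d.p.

-1.23

ΔQ_x = 638 − 556 = 82; ΔP_y = 33.8 − 37.8 = -4.
Midpoints: P̄_y = 35.80, Q̄_x = 597.0.
ε_xy = (ΔQ_x/ΔP_y)(P̄_y/Q̄_x) = (82/-4)(35.80/597.0).
ε_xy < 0, so the goods are complements.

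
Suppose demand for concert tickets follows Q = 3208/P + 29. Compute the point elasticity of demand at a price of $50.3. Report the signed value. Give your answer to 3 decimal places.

At P = 50.3, Q = 92.777.
dQ/dP = −3208/P² = -1.268.
ε = (dQ/dP)(P/Q) = (-1.268)(50.3/92.777).

-0.687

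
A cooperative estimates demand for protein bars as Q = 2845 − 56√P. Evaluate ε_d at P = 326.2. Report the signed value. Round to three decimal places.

At P = 326.2, Q = 1833.584.
dQ/dP = −56/(2√P) = -1.550.
ε = (dQ/dP)(P/Q) = (-1.550)(326.2/1833.584).

-0.276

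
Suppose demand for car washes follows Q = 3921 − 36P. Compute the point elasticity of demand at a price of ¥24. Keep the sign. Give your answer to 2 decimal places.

At P = 24, Q = 3057.
dQ/dP = −36.
ε = (dQ/dP)(P/Q) = (-36)(24/3057).
|ε| < 1, so demand is inelastic at this price.

-0.28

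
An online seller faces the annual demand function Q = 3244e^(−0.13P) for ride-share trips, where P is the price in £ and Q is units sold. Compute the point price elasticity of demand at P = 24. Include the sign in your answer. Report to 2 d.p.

At P = 24, Q = 143.246.
dQ/dP = −0.13·3244e^(−0.13P) = −0.13Q = -18.622.
ε = (dQ/dP)(P/Q) = (-18.622)(24/143.246).
|ε| > 1, so demand is elastic at this price.

-3.12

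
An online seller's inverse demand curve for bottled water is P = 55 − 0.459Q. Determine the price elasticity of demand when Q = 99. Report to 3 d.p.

At Q = 99, P = 55 − 0.459(99) = 9.56.
dP/dQ = −0.459, so dQ/dP = 1/(−0.459) = -2.179.
ε = (dQ/dP)(P/Q) = (-2.179)(9.56/99).

-0.210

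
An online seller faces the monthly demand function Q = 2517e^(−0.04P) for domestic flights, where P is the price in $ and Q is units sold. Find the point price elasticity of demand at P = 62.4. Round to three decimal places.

-2.496

At P = 62.4, Q = 207.436.
dQ/dP = −0.04·2517e^(−0.04P) = −0.04Q = -8.297.
ε = (dQ/dP)(P/Q) = (-8.297)(62.4/207.436).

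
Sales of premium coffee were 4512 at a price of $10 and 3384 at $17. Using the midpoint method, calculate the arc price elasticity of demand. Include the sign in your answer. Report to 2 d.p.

-0.55

ΔQ = 3384 − 4512 = -1128; ΔP = 17 − 10 = 7.
Midpoints: P̄ = 13.50, Q̄ = 3948.0.
ε = (ΔQ/ΔP)(P̄/Q̄) = (-1128/7)(13.50/3948.0).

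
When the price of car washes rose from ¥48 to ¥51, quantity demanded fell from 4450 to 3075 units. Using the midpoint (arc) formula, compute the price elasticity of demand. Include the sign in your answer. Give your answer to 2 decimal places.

ΔQ = 3075 − 4450 = -1375; ΔP = 51 − 48 = 3.
Midpoints: P̄ = 49.50, Q̄ = 3762.5.
ε = (ΔQ/ΔP)(P̄/Q̄) = (-1375/3)(49.50/3762.5).

-6.03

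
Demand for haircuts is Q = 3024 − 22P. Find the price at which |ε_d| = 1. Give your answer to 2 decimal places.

68.73

For linear demand Q = a − bP, ε = −bP/(a − bP). |ε| = 1 when bP = a − bP, i.e. P = a/(2b).
P = 3024/(2·22) = 3024/44 = 68.7273.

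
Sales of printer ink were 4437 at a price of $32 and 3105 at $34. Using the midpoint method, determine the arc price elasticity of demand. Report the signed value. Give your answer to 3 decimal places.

ΔQ = 3105 − 4437 = -1332; ΔP = 34 − 32 = 2.
Midpoints: P̄ = 33.00, Q̄ = 3771.0.
ε = (ΔQ/ΔP)(P̄/Q̄) = (-1332/2)(33.00/3771.0).

-5.828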